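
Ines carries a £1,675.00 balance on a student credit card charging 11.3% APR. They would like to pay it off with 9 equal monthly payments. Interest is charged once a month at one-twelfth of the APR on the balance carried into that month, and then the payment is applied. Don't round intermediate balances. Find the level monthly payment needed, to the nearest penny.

£194.98

Monthly rate r = 11.3%/12 = 0.941667% = 0.00941667.
Level-payment amortization: P = B₀·r / (1 − (1+r)^(−n)) = 1675.00·0.00941667 / (1 − 1.00942^(−9)).
Denominator 1 − (1+r)^(−9) = 0.0808936652.
P = 15.7729 / 0.0808936652 ≈ 194.98.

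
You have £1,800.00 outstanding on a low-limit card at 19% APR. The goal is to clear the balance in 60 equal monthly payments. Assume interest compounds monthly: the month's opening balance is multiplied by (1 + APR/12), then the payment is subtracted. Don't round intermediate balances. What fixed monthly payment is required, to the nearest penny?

£46.69

Monthly rate r = 19%/12 = 1.58333% = 0.0158333.
Level-payment amortization: P = B₀·r / (1 − (1+r)^(−n)) = 1800.00·0.0158333 / (1 − 1.01583^(−60)).
Denominator 1 − (1+r)^(−60) = 0.610369967.
P = 28.5 / 0.610369967 ≈ 46.69.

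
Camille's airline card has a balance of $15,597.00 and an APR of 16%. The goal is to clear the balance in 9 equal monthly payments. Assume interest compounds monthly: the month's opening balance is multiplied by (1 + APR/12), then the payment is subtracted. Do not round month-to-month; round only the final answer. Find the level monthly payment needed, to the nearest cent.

$1,850.57

Monthly rate r = 16%/12 = 1.33333% = 0.0133333.
Level-payment amortization: P = B₀·r / (1 − (1+r)^(−n)) = 15597.00·0.0133333 / (1 − 1.01333^(−9)).
Denominator 1 − (1+r)^(−9) = 0.112375993.
P = 207.96 / 0.112375993 ≈ 1850.57.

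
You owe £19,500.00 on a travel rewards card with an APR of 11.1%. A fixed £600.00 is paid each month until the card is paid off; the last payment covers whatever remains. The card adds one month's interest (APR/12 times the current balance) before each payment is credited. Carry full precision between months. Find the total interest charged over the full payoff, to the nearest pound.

Monthly rate r = 11.1%/12 = 0.925% = 0.00925.
Payoff takes n = ⌈−ln(1 − rB₀/P)/ln(1+r)⌉ = ⌈38.835⌉ = 39 payments; the last is £501.10.
Total paid = 38·£600.00 + £501.10 = £23,301.10.
Total interest = total paid − principal = £23,301.10 − £19,500.00 = £3,801.10.

£3,801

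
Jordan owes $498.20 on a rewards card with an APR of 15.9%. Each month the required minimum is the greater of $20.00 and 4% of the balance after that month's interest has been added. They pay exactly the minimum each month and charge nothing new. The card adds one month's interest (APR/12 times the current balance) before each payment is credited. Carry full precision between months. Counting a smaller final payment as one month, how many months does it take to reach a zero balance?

31 months

Monthly rate r = 15.9%/12 = 1.325% = 0.01325.
While 4% of the post-interest balance exceeds $20.00, each month B ← (B·(1+r))·(1 − 0.04), i.e. B shrinks by the factor (1+r)·0.96 = 0.97272.
This holds for months 1–1. Entering month 2 the balance is $484.61; 4% of the post-interest balance is now below $20.00, so the flat $20.00 minimum applies from here.
From month 2 a fixed $20.00 at rate r clears $484.61 in 30 more payments. Total: 1 + 30 = 31 months.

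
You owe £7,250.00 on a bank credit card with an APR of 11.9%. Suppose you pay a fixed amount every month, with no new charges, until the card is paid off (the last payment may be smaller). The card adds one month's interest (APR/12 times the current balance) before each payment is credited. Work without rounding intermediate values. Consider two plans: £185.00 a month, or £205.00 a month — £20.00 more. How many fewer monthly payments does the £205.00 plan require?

6 fewer payments

Monthly rate r = 11.9%/12 = 0.991667% = 0.00991667.
At £185.00/mo: n = ⌈−ln(1 − rB₀/P)/ln(1+r)⌉ = 50 payments (last £159.90); total interest = total paid − £7,250.00 = £1,974.90.
At £205.00/mo: 44 payments (last £157.27); total interest £1,722.27.
Payments saved = 50 − 44 = 6.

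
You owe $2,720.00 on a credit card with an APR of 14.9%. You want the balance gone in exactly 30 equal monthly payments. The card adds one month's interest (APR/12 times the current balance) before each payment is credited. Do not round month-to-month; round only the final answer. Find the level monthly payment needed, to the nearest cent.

$109.15

Monthly rate r = 14.9%/12 = 1.24167% = 0.0124167.
Level-payment amortization: P = B₀·r / (1 − (1+r)^(−n)) = 2720.00·0.0124167 / (1 − 1.01242^(−30)).
Denominator 1 − (1+r)^(−30) = 0.309408196.
P = 33.7733 / 0.309408196 ≈ 109.15.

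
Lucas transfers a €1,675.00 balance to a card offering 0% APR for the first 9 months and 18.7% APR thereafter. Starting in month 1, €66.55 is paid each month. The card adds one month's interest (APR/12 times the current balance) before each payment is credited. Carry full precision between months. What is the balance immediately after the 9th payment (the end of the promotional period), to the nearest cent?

€1,076.05

Promo months 1–9 at r₀ = 0%/12 = 0; months 10+ at r₁ = 18.7%/12 = 0.0155833.
After month 9 (no interest yet): B = €1,675.00 − 9·€66.55 = €1,076.05.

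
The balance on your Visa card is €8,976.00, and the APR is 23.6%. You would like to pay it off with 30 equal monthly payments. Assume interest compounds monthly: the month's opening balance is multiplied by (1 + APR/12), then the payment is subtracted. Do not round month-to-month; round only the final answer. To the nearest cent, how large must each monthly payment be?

€398.94

Monthly rate r = 23.6%/12 = 1.96667% = 0.0196667.
Level-payment amortization: P = B₀·r / (1 − (1+r)^(−n)) = 8976.00·0.0196667 / (1 − 1.01967^(−30)).
Denominator 1 − (1+r)^(−30) = 0.442489139.
P = 176.528 / 0.442489139 ≈ 398.94.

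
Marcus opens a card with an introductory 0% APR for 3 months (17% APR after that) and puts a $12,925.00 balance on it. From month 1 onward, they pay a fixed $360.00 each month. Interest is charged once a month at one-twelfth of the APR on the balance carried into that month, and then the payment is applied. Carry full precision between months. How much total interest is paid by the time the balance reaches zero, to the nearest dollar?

Promo months 1–3 at r₀ = 0%/12 = 0; months 4+ at r₁ = 17%/12 = 0.0141667.
After month 3 (no interest yet): B = $12,925.00 − 3·$360.00 = $11,845.00.
Then at r₁ with $360.00/mo: n₂ = −ln(1 − r₁·B/P)/ln(1+r₁) ≈ 44.61 → 45 more payments.
Total paid = 47·$360.00 + $221.45 = $17,141.45; interest = $17,141.45 − $12,925.00 = $4,216.45.

$4,216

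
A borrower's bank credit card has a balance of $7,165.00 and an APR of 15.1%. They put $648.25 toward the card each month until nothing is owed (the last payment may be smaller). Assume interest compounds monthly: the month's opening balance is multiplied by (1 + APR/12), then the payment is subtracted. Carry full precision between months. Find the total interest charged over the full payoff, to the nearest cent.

Monthly rate r = 15.1%/12 = 1.25833% = 0.0125833.
Payoff takes n = ⌈−ln(1 − rB₀/P)/ln(1+r)⌉ = ⌈11.976⌉ = 12 payments; the last is $632.67.
Total paid = 11·$648.25 + $632.67 = $7,763.42.
Total interest = total paid − principal = $7,763.42 − $7,165.00 = $598.42.

$598.42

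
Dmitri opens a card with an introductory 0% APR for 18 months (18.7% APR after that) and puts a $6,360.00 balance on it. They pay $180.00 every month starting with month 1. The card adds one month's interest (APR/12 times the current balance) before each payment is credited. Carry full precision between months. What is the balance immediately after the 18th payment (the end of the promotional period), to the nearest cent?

$3,120.00

Promo months 1–18 at r₀ = 0%/12 = 0; months 19+ at r₁ = 18.7%/12 = 0.0155833.
After month 18 (no interest yet): B = $6,360.00 − 18·$180.00 = $3,120.00.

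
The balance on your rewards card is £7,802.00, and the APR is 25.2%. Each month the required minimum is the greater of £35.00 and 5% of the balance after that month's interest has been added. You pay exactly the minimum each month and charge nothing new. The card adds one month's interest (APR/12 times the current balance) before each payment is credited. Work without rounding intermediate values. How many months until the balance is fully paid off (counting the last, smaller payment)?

106 months

Monthly rate r = 25.2%/12 = 2.1% = 0.021.
While 5% of the post-interest balance exceeds £35.00, each month B ← (B·(1+r))·(1 − 0.05), i.e. B shrinks by the factor (1+r)·0.95 = 0.96995.
This holds for months 1–80. Entering month 81 the balance is £679.44; 5% of the post-interest balance is now below £35.00, so the flat £35.00 minimum applies from here.
From month 81 a fixed £35.00 at rate r clears £679.44 in 26 more payments. Total: 80 + 26 = 106 months.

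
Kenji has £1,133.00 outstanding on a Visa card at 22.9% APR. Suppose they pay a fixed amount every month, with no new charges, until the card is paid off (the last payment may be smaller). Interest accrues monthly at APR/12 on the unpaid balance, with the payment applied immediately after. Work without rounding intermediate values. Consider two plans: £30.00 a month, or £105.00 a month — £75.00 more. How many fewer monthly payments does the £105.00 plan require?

55 fewer payments

Monthly rate r = 22.9%/12 = 1.90833% = 0.0190833.
At £30.00/mo: n = ⌈−ln(1 − rB₀/P)/ln(1+r)⌉ = 68 payments (last £14.33); total interest = total paid − £1,133.00 = £891.33.
At £105.00/mo: 13 payments (last £20.86); total interest £147.86.
Payments saved = 68 − 13 = 55.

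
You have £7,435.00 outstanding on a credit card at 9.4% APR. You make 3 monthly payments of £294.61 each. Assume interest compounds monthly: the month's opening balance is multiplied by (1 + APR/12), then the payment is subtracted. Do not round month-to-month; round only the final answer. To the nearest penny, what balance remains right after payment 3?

Monthly rate r = 9.4%/12 = 0.783333% = 0.00783333.
Each month: B ← B·(1+r) − £294.61.
Month 1: interest £58.24; balance after payment £7,198.63.
Month 2: interest £56.39; balance after payment £6,960.41.
Month 3: interest £54.52; balance after payment £6,720.32.

£6,720.32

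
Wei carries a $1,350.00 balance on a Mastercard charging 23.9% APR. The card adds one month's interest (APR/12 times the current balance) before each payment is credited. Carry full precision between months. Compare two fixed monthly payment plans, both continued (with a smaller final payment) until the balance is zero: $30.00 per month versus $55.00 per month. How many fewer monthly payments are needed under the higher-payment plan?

Monthly rate r = 23.9%/12 = 1.99167% = 0.0199167.
At $30.00/mo: n = ⌈−ln(1 − rB₀/P)/ln(1+r)⌉ = 115 payments (last $26.78); total interest = total paid − $1,350.00 = $2,096.78.
At $55.00/mo: 35 payments (last $1.71); total interest $521.71.
Payments saved = 115 − 35 = 80.

80 fewer payments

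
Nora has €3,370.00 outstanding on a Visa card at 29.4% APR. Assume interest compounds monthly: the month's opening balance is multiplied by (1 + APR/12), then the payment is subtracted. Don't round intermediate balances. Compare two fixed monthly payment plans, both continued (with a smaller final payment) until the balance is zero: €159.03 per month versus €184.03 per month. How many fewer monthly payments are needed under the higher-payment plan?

Monthly rate r = 29.4%/12 = 2.45% = 0.0245.
At €159.03/mo: n = ⌈−ln(1 − rB₀/P)/ln(1+r)⌉ = 31 payments (last €40.57); total interest = total paid − €3,370.00 = €1,441.47.
At €184.03/mo: 25 payments (last €110.57); total interest €1,157.29.
Payments saved = 31 − 25 = 6.

6 fewer payments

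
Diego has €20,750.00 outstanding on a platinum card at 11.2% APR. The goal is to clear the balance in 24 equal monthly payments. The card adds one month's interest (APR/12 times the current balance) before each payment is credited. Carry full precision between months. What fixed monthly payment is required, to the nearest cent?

€969.04

Monthly rate r = 11.2%/12 = 0.933333% = 0.00933333.
Level-payment amortization: P = B₀·r / (1 − (1+r)^(−n)) = 20750.00·0.00933333 / (1 − 1.00933^(−24)).
Denominator 1 − (1+r)^(−24) = 0.199854046.
P = 193.667 / 0.199854046 ≈ 969.04.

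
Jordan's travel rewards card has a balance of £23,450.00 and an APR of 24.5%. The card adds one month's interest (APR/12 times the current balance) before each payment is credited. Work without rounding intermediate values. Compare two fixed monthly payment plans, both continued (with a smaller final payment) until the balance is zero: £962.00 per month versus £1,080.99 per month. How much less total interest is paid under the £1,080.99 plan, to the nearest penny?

Monthly rate r = 24.5%/12 = 2.04167% = 0.0204167.
At £962.00/mo: n = ⌈−ln(1 − rB₀/P)/ln(1+r)⌉ = 35 payments (last £64.77); total interest = total paid − £23,450.00 = £9,322.77.
At £1,080.99/mo: 29 payments (last £1,022.24); total interest £7,839.96.
Interest saved = £9,322.77 − £7,839.96 = £1,482.81.

£1,482.81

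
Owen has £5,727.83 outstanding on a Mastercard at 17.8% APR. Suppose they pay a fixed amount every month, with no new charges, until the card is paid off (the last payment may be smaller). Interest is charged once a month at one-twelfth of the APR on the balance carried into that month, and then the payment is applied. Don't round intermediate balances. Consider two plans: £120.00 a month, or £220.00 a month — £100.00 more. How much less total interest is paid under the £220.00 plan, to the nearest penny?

£2,740.55

Monthly rate r = 17.8%/12 = 1.48333% = 0.0148333.
At £120.00/mo: n = ⌈−ln(1 − rB₀/P)/ln(1+r)⌉ = 84 payments (last £73.21); total interest = total paid − £5,727.83 = £4,305.38.
At £220.00/mo: 34 payments (last £32.66); total interest £1,564.83.
Interest saved = £4,305.38 − £1,564.83 = £2,740.55.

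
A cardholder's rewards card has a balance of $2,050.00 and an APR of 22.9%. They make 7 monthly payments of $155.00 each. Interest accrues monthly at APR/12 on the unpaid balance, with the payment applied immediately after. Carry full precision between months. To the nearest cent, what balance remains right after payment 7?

Monthly rate r = 22.9%/12 = 1.90833% = 0.0190833.
Each month: B ← B·(1+r) − $155.00.
Month 1: interest $39.12; balance after payment $1,934.12.
Month 2: interest $36.91; balance after payment $1,816.03.
Month 3: interest $34.66; balance after payment $1,695.69.
Month 4: interest $32.36; balance after payment $1,573.05.
Month 5: interest $30.02; balance after payment $1,448.06.
Month 6: interest $27.63; balance after payment $1,320.70.
Month 7: interest $25.20; balance after payment $1,190.90.

$1,190.90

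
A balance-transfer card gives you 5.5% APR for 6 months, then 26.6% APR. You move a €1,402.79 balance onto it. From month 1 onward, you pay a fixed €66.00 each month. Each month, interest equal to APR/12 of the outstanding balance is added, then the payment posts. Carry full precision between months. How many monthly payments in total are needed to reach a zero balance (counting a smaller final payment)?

Promo months 1–6 at r₀ = 5.5%/12 = 0.00458333; months 7+ at r₁ = 26.6%/12 = 0.0221667.
After month 6: iterate B ← B·(1+r₀) − €66.00 for 6 months → €1,041.25.
Then at r₁ with €66.00/mo: n₂ = −ln(1 − r₁·B/P)/ln(1+r₁) ≈ 19.63 → 20 more payments.

26 payments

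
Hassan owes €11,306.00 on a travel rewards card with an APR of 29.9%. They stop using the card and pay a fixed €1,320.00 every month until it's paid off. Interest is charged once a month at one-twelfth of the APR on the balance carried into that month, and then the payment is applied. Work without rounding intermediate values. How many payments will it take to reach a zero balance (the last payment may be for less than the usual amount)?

Monthly rate r = 29.9%/12 = 2.49167% = 0.0249167.
Recurrence: B ← B·(1+r) − €1,320.00.
Month 1: interest €281.71; balance after payment €10,267.71.
Month 2: interest €255.84; balance after payment €9,203.54.
Closed form: n = −ln(1 − rB₀/P)/ln(1+r) = −ln(0.78658)/ln(1.02492) ≈ 9.754, so the balance reaches zero during payment 10.

10 months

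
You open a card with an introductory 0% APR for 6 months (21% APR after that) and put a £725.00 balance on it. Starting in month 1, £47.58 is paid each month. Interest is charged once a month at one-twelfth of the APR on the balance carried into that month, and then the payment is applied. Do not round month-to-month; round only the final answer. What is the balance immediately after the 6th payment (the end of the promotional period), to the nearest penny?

£439.52

Promo months 1–6 at r₀ = 0%/12 = 0; months 7+ at r₁ = 21%/12 = 0.0175.
After month 6 (no interest yet): B = £725.00 − 6·£47.58 = £439.52.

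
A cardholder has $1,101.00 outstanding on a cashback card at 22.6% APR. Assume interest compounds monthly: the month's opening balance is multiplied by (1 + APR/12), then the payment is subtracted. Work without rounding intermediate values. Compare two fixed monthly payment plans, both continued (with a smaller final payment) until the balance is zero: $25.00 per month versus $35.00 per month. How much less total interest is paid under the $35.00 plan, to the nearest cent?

Monthly rate r = 22.6%/12 = 1.88333% = 0.0188333.
At $25.00/mo: n = ⌈−ln(1 − rB₀/P)/ln(1+r)⌉ = 95 payments (last $19.71); total interest = total paid − $1,101.00 = $1,268.71.
At $35.00/mo: 49 payments (last $3.75); total interest $582.75.
Interest saved = $1,268.71 − $582.75 = $685.96.

$685.96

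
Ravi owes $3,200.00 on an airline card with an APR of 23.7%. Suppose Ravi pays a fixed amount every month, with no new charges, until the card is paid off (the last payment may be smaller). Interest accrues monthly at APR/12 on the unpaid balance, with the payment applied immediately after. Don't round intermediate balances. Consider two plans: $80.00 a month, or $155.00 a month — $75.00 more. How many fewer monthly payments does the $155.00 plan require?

Monthly rate r = 23.7%/12 = 1.975% = 0.01975.
At $80.00/mo: n = ⌈−ln(1 − rB₀/P)/ln(1+r)⌉ = 80 payments (last $63.96); total interest = total paid − $3,200.00 = $3,183.96.
At $155.00/mo: 27 payments (last $121.66); total interest $951.66.
Payments saved = 80 − 27 = 53.

53 fewer payments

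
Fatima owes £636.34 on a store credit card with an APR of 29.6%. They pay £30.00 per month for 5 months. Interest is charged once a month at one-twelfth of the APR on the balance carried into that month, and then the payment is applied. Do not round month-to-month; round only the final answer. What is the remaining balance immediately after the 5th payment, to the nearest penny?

£561.21

Monthly rate r = 29.6%/12 = 2.46667% = 0.0246667.
Each month: B ← B·(1+r) − £30.00.
Month 1: interest £15.70; balance after payment £622.04.
Month 2: interest £15.34; balance after payment £607.38.
Month 3: interest £14.98; balance after payment £592.36.
Month 4: interest £14.61; balance after payment £576.97.
Month 5: interest £14.23; balance after payment £561.21.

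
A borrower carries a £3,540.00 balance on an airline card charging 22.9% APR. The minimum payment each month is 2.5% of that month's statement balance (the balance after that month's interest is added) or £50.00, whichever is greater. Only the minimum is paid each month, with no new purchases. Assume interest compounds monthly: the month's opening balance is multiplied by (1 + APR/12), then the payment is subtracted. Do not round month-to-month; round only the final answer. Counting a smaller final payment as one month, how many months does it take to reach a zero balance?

Monthly rate r = 22.9%/12 = 1.90833% = 0.0190833.
While 2.5% of the post-interest balance exceeds £50.00, each month B ← (B·(1+r))·(1 − 0.025), i.e. B shrinks by the factor (1+r)·0.975 = 0.99361.
This holds for months 1–92. Entering month 93 the balance is £1,962.10; 2.5% of the post-interest balance is now below £50.00, so the flat £50.00 minimum applies from here.
From month 93 a fixed £50.00 at rate r clears £1,962.10 in 74 more payments. Total: 92 + 74 = 166 months.

166 months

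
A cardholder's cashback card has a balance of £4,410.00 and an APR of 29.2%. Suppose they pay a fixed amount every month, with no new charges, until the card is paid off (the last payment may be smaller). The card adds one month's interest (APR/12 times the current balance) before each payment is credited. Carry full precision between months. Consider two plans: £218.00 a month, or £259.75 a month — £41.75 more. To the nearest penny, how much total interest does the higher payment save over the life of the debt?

£387.57

Monthly rate r = 29.2%/12 = 2.43333% = 0.0243333.
At £218.00/mo: n = ⌈−ln(1 − rB₀/P)/ln(1+r)⌉ = 29 payments (last £41.99); total interest = total paid − £4,410.00 = £1,735.99.
At £259.75/mo: 23 payments (last £43.92); total interest £1,348.42.
Interest saved = £1,735.99 − £1,348.42 = £387.57.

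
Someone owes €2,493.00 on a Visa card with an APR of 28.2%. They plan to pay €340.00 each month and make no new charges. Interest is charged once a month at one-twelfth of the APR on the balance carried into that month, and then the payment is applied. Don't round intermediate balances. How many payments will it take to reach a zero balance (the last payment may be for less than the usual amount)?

9 months

Monthly rate r = 28.2%/12 = 2.35% = 0.0235.
Recurrence: B ← B·(1+r) − €340.00.
Month 1: interest €58.59; balance after payment €2,211.59.
Month 2: interest €51.97; balance after payment €1,923.56.
Closed form: n = −ln(1 − rB₀/P)/ln(1+r) = −ln(0.82769)/ln(1.0235) ≈ 8.142, so the balance reaches zero during payment 9.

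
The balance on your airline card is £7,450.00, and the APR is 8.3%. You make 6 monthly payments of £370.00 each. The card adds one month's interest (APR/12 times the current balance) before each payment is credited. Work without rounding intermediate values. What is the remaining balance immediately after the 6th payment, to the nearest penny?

Monthly rate r = 8.3%/12 = 0.691667% = 0.00691667.
Each month: B ← B·(1+r) − £370.00.
Month 1: interest £51.53; balance after payment £7,131.53.
Month 2: interest £49.33; balance after payment £6,810.86.
Month 3: interest £47.11; balance after payment £6,487.96.
Month 4: interest £44.88; balance after payment £6,162.84.
Month 5: interest £42.63; balance after payment £5,835.47.
Month 6: interest £40.36; balance after payment £5,505.83.

£5,505.83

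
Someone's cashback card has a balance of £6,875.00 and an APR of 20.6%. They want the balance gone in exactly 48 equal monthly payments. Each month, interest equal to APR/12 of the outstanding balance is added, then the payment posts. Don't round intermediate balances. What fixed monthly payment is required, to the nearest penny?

£211.41

Monthly rate r = 20.6%/12 = 1.71667% = 0.0171667.
Level-payment amortization: P = B₀·r / (1 − (1+r)^(−n)) = 6875.00·0.0171667 / (1 − 1.01717^(−48)).
Denominator 1 − (1+r)^(−48) = 0.558248268.
P = 118.021 / 0.558248268 ≈ 211.41.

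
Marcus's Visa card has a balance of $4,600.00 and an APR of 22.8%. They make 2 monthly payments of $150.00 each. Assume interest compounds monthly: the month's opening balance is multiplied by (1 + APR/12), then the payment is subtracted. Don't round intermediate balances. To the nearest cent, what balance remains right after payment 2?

Monthly rate r = 22.8%/12 = 1.9% = 0.019.
Each month: B ← B·(1+r) − $150.00.
Month 1: interest $87.40; balance after payment $4,537.40.
Month 2: interest $86.21; balance after payment $4,473.61.

$4,473.61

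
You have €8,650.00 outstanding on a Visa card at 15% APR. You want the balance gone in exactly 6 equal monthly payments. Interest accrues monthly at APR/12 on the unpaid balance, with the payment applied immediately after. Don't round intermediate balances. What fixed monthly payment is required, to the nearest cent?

Monthly rate r = 15%/12 = 1.25% = 0.0125.
Level-payment amortization: P = B₀·r / (1 − (1+r)^(−n)) = 8650.00·0.0125 / (1 − 1.0125^(−6)).
Denominator 1 − (1+r)^(−6) = 0.071825124.
P = 108.125 / 0.071825124 ≈ 1505.39.

€1,505.39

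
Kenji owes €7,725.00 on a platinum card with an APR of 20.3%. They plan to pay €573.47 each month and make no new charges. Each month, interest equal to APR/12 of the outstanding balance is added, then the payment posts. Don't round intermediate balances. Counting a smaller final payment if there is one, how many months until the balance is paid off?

16 payments

Monthly rate r = 20.3%/12 = 1.69167% = 0.0169167.
Recurrence: B ← B·(1+r) − €573.47.
Month 1: interest €130.68; balance after payment €7,282.21.
Month 2: interest €123.19; balance after payment €6,831.93.
Closed form: n = −ln(1 − rB₀/P)/ln(1+r) = −ln(0.77212)/ln(1.01692) ≈ 15.416, so the balance reaches zero during payment 16.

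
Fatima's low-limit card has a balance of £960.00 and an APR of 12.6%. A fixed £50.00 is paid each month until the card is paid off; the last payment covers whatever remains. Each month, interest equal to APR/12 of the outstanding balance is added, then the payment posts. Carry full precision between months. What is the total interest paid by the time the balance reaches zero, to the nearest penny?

Monthly rate r = 12.6%/12 = 1.05% = 0.0105.
Payoff takes n = ⌈−ln(1 − rB₀/P)/ln(1+r)⌉ = ⌈21.555⌉ = 22 payments; the last is £27.81.
Total paid = 21·£50.00 + £27.81 = £1,077.81.
Total interest = total paid − principal = £1,077.81 − £960.00 = £117.81.

£117.81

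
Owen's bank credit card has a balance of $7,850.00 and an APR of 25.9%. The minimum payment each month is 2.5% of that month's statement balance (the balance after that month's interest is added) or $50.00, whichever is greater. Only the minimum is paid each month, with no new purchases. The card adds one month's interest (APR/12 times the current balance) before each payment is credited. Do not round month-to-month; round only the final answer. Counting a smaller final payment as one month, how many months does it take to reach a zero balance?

438 months

Monthly rate r = 25.9%/12 = 2.15833% = 0.0215833.
While 2.5% of the post-interest balance exceeds $50.00, each month B ← (B·(1+r))·(1 − 0.025), i.e. B shrinks by the factor (1+r)·0.975 = 0.99604.
This holds for months 1–351. Entering month 352 the balance is $1,952.51; 2.5% of the post-interest balance is now below $50.00, so the flat $50.00 minimum applies from here.
From month 352 a fixed $50.00 at rate r clears $1,952.51 in 87 more payments. Total: 351 + 87 = 438 months.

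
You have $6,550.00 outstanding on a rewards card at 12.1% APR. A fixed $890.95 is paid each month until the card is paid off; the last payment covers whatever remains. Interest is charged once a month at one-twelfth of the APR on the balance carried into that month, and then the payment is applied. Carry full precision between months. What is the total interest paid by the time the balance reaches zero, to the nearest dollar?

$291

Monthly rate r = 12.1%/12 = 1.00833% = 0.0100833.
Payoff takes n = ⌈−ln(1 − rB₀/P)/ln(1+r)⌉ = ⌈7.677⌉ = 8 payments; the last is $604.06.
Total paid = 7·$890.95 + $604.06 = $6,840.71.
Total interest = total paid − principal = $6,840.71 − $6,550.00 = $290.71.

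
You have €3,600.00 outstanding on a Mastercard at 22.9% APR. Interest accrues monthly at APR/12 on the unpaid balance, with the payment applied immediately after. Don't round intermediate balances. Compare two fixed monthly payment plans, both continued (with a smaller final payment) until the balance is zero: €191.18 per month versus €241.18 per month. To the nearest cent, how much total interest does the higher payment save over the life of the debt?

€225.77

Monthly rate r = 22.9%/12 = 1.90833% = 0.0190833.
At €191.18/mo: n = ⌈−ln(1 − rB₀/P)/ln(1+r)⌉ = 24 payments (last €106.50); total interest = total paid − €3,600.00 = €903.64.
At €241.18/mo: 18 payments (last €177.81); total interest €677.87.
Interest saved = €903.64 − €677.87 = €225.77.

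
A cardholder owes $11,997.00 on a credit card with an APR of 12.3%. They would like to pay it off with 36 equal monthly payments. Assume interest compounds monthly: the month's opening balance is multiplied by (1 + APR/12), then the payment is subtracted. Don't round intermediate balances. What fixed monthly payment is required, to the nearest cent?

$400.19

Monthly rate r = 12.3%/12 = 1.025% = 0.01025.
Level-payment amortization: P = B₀·r / (1 − (1+r)^(−n)) = 11997.00·0.01025 / (1 − 1.01025^(−36)).
Denominator 1 − (1+r)^(−36) = 0.307274664.
P = 122.969 / 0.307274664 ≈ 400.19.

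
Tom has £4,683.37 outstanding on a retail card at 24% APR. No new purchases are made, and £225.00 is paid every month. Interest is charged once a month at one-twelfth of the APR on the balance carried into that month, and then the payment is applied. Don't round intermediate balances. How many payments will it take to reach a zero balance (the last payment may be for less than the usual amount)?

Monthly rate r = 24%/12 = 2% = 0.02.
Recurrence: B ← B·(1+r) − £225.00.
Month 1: interest £93.67; balance after payment £4,552.04.
Month 2: interest £91.04; balance after payment £4,418.08.
Closed form: n = −ln(1 − rB₀/P)/ln(1+r) = −ln(0.5837)/ln(1.02) ≈ 27.187, so the balance reaches zero during payment 28.

28 payments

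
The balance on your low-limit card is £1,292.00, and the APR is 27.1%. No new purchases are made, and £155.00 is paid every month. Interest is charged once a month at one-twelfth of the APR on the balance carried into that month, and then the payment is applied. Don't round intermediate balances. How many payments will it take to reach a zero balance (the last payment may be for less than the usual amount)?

10 months

Monthly rate r = 27.1%/12 = 2.25833% = 0.0225833.
Recurrence: B ← B·(1+r) − £155.00.
Month 1: interest £29.18; balance after payment £1,166.18.
Month 2: interest £26.34; balance after payment £1,037.51.
Closed form: n = −ln(1 − rB₀/P)/ln(1+r) = −ln(0.81176)/ln(1.02258) ≈ 9.339, so the balance reaches zero during payment 10.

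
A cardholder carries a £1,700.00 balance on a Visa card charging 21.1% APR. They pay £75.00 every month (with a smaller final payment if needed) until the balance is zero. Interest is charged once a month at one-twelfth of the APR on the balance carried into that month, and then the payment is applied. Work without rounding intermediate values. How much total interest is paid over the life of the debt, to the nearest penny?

£487.72

Monthly rate r = 21.1%/12 = 1.75833% = 0.0175833.
Payoff takes n = ⌈−ln(1 − rB₀/P)/ln(1+r)⌉ = ⌈29.168⌉ = 30 payments; the last is £12.72.
Total paid = 29·£75.00 + £12.72 = £2,187.72.
Total interest = total paid − principal = £2,187.72 − £1,700.00 = £487.72.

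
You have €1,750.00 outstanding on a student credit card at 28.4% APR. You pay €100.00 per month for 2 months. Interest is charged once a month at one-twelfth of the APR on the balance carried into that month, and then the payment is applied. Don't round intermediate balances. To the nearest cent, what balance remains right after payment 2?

Monthly rate r = 28.4%/12 = 2.36667% = 0.0236667.
Each month: B ← B·(1+r) − €100.00.
Month 1: interest €41.42; balance after payment €1,691.42.
Month 2: interest €40.03; balance after payment €1,631.45.

€1,631.45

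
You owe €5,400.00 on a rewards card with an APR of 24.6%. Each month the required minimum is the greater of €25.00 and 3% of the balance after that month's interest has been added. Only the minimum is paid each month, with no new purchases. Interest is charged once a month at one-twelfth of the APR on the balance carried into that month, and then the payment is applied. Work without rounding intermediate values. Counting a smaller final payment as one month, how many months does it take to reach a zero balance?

241 months

Monthly rate r = 24.6%/12 = 2.05% = 0.0205.
While 3% of the post-interest balance exceeds €25.00, each month B ← (B·(1+r))·(1 − 0.03), i.e. B shrinks by the factor (1+r)·0.97 = 0.98988.
This holds for months 1–186. Entering month 187 the balance is €815.00; 3% of the post-interest balance is now below €25.00, so the flat €25.00 minimum applies from here.
From month 187 a fixed €25.00 at rate r clears €815.00 in 55 more payments. Total: 186 + 55 = 241 months.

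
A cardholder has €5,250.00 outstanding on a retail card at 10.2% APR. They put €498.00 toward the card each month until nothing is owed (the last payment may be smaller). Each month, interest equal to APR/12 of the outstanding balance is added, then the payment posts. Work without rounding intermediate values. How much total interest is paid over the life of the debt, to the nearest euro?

€274

Monthly rate r = 10.2%/12 = 0.85% = 0.0085.
Payoff takes n = ⌈−ln(1 − rB₀/P)/ln(1+r)⌉ = ⌈11.092⌉ = 12 payments; the last is €45.81.
Total paid = 11·€498.00 + €45.81 = €5,523.81.
Total interest = total paid − principal = €5,523.81 − €5,250.00 = €273.81.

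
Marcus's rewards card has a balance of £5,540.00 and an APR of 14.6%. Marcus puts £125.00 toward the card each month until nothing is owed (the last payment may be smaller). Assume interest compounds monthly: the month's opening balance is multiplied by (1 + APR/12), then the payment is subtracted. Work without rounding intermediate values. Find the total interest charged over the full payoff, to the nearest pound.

Monthly rate r = 14.6%/12 = 1.21667% = 0.0121667.
Payoff takes n = ⌈−ln(1 − rB₀/P)/ln(1+r)⌉ = ⌈64.073⌉ = 65 payments; the last is £9.16.
Total paid = 64·£125.00 + £9.16 = £8,009.16.
Total interest = total paid − principal = £8,009.16 − £5,540.00 = £2,469.16.

£2,469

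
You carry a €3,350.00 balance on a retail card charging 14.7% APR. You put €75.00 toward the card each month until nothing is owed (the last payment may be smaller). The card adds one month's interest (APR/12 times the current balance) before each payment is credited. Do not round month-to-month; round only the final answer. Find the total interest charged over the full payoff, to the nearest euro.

Monthly rate r = 14.7%/12 = 1.225% = 0.01225.
Payoff takes n = ⌈−ln(1 − rB₀/P)/ln(1+r)⌉ = ⌈65.067⌉ = 66 payments; the last is €5.07.
Total paid = 65·€75.00 + €5.07 = €4,880.07.
Total interest = total paid − principal = €4,880.07 − €3,350.00 = €1,530.07.

€1,530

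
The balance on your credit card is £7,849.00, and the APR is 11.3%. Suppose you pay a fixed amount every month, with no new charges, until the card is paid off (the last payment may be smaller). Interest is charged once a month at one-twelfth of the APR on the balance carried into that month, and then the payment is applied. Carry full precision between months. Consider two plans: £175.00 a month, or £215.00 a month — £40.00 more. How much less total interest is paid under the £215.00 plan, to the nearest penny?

£583.69

Monthly rate r = 11.3%/12 = 0.941667% = 0.00941667.
At £175.00/mo: n = ⌈−ln(1 − rB₀/P)/ln(1+r)⌉ = 59 payments (last £96.88); total interest = total paid − £7,849.00 = £2,397.88.
At £215.00/mo: 45 payments (last £203.19); total interest £1,814.19.
Interest saved = £2,397.88 − £1,814.19 = £583.69.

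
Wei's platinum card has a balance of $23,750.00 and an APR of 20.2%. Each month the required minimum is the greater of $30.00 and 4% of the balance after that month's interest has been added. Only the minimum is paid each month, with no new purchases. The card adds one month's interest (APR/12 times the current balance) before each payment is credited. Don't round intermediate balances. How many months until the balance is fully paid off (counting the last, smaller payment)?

176 months

Monthly rate r = 20.2%/12 = 1.68333% = 0.0168333.
While 4% of the post-interest balance exceeds $30.00, each month B ← (B·(1+r))·(1 − 0.04), i.e. B shrinks by the factor (1+r)·0.96 = 0.97616.
This holds for months 1–144. Entering month 145 the balance is $735.68; 4% of the post-interest balance is now below $30.00, so the flat $30.00 minimum applies from here.
From month 145 a fixed $30.00 at rate r clears $735.68 in 32 more payments. Total: 144 + 32 = 176 months.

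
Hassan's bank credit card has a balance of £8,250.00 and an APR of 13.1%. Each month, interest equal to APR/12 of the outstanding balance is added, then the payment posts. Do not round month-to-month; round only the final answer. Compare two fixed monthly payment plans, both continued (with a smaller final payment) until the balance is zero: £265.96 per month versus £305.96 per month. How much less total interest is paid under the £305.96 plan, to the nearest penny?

£302.64

Monthly rate r = 13.1%/12 = 1.09167% = 0.0109167.
At £265.96/mo: n = ⌈−ln(1 − rB₀/P)/ln(1+r)⌉ = 39 payments (last £21.15); total interest = total paid − £8,250.00 = £1,877.63.
At £305.96/mo: 33 payments (last £34.27); total interest £1,574.99.
Interest saved = £1,877.63 − £1,574.99 = £302.64.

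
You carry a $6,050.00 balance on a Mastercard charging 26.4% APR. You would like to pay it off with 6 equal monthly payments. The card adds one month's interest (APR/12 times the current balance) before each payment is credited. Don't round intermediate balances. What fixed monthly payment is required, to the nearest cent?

$1,087.38

Monthly rate r = 26.4%/12 = 2.2% = 0.022.
Level-payment amortization: P = B₀·r / (1 − (1+r)^(−n)) = 6050.00·0.022 / (1 − 1.022^(−6)).
Denominator 1 − (1+r)^(−6) = 0.12240402.
P = 133.1 / 0.12240402 ≈ 1087.38.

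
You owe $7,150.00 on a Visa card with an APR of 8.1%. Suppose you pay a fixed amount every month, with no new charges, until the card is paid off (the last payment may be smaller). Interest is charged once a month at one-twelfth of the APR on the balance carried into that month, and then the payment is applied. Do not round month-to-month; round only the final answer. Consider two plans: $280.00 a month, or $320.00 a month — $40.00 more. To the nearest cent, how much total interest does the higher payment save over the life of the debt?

$97.47

Monthly rate r = 8.1%/12 = 0.675% = 0.00675.
At $280.00/mo: n = ⌈−ln(1 − rB₀/P)/ln(1+r)⌉ = 29 payments (last $34.20); total interest = total paid − $7,150.00 = $724.20.
At $320.00/mo: 25 payments (last $96.73); total interest $626.73.
Interest saved = $724.20 − $626.73 = $97.47.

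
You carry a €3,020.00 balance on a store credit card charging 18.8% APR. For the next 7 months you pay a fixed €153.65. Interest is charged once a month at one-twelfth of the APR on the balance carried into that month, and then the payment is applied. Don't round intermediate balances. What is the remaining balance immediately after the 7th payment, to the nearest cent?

Monthly rate r = 18.8%/12 = 1.56667% = 0.0156667.
Each month: B ← B·(1+r) − €153.65.
Month 1: interest €47.31; balance after payment €2,913.66.
Month 2: interest €45.65; balance after payment €2,805.66.
Month 3: interest €43.96; balance after payment €2,695.97.
Month 4: interest €42.24; balance after payment €2,584.55.
Month 5: interest €40.49; balance after payment €2,471.39.
Month 6: interest €38.72; balance after payment €2,356.46.
Month 7: interest €36.92; balance after payment €2,239.73.

€2,239.73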